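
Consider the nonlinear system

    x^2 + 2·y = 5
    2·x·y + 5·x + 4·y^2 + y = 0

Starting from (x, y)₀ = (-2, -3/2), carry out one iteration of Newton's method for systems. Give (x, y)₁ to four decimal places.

At (-2, -3/2): F = (-4.0000, 3.5000).
Jacobian J = [[2·x, 2], [2·y + 5, 2·x + 8·y + 1]].
At the point, J = [[-4.0000, 2.0000], [2.0000, -15.0000]] (det J = 56.0000).
Solving J·Δ = −F gives Δ = (-0.9464, 0.1071).
Then the next iterate is (x, y)₁ = (-2.9464, -1.3929).

(-2.9464, -1.3929)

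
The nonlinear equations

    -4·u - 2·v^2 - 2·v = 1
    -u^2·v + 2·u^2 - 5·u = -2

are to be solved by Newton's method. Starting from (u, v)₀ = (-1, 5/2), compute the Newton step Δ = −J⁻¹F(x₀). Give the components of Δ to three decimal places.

(2.102, -1.909)

At (-1, 5/2): F = (-14.500, 6.500).
Jacobian J = [[-4, -4·v - 2], [-2·u·v + 4·u - 5, -u^2]].
At the point, J = [[-4.000, -12.000], [-4.000, -1.000]] (det J = -44.000).
Solving J·Δ = −F gives Δ = (2.102, -1.909).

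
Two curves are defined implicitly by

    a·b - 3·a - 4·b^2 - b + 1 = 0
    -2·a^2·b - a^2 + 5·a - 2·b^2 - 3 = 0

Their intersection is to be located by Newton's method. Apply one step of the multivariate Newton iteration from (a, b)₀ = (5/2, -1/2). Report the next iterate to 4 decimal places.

(-1.5135, -1.5541)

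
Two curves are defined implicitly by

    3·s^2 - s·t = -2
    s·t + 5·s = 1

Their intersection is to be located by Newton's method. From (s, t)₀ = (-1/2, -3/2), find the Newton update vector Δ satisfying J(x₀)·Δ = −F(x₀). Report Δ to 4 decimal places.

At (-1/2, -3/2): F = (2.0000, -2.7500).
Jacobian J = [[6·s - t, -s], [t + 5, s]].
At the point, J = [[-1.5000, 0.5000], [3.5000, -0.5000]] (det J = -1.0000).
Solving J·Δ = −F gives Δ = (0.3750, -2.8750).

(0.3750, -2.8750)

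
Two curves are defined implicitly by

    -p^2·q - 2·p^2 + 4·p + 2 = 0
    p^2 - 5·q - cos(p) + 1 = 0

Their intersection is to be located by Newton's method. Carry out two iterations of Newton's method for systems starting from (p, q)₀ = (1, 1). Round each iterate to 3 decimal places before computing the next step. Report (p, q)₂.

(1.916, 0.963)

At (1, 1): F = (3.000, -3.54030).
Jacobian J = [[-2·p·q - 4·p + 4, -p^2], [2·p + sin(p), -5]].
At the point, J = [[-2.000, -1.000], [2.84147, -5.000]] (det J = 12.84147).
Solving J·Δ = −F gives Δ = (1.444, 0.112).
Then the next iterate is (p, q)₁ = (2.444, 1.112).
Round to (2.444, 1.112) and repeat: F = (-6.81240, 2.17953), J = [[-11.21146, -5.97314], [5.53037, -5.000]].
Δ = (-0.528, -0.149), so (p, q)₂ = (1.916, 0.963).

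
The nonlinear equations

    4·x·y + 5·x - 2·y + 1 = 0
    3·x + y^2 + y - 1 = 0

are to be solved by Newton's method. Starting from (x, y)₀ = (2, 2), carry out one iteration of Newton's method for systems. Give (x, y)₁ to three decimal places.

(0.957, 0.426)

At (2, 2): F = (23.000, 11.000).
Jacobian J = [[4·y + 5, 4·x - 2], [3, 2·y + 1]].
At the point, J = [[13.000, 6.000], [3.000, 5.000]] (det J = 47.000).
Solving J·Δ = −F gives Δ = (-1.043, -1.574).
Then the next iterate is (x, y)₁ = (0.957, 0.426).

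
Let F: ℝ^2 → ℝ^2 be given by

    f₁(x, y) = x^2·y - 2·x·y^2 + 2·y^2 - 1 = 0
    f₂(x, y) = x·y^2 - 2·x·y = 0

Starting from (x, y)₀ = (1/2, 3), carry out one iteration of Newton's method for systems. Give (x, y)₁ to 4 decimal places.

(0.6667, 2.0000)

At (1/2, 3): F = (8.7500, 1.5000).
Jacobian J = [[2·x·y - 2·y^2, x^2 - 4·x·y + 4·y], [y^2 - 2·y, 2·x·y - 2·x]].
At the point, J = [[-15.0000, 6.2500], [3.0000, 2.0000]] (det J = -48.7500).
Solving J·Δ = −F gives Δ = (0.1667, -1.0000).
Then the next iterate is (x, y)₁ = (0.6667, 2.0000).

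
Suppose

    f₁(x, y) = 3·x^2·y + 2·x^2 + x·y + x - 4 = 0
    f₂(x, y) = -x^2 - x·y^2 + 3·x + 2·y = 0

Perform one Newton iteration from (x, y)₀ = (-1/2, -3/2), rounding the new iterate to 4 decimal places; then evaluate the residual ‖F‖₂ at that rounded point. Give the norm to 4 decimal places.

At (-1/2, -3/2): F = (-4.3750, -3.6250).
Jacobian J = [[6·x·y + 4·x + y + 1, 3·x^2 + x], [-2·x - y^2 + 3, -2·x·y + 2]].
At the point, J = [[2.0000, 0.2500], [1.7500, 0.5000]] (det J = 0.5625).
Solving J·Δ = −F gives Δ = (2.2778, -0.7222).
Then the next iterate is (x, y)₁ = (1.7778, -2.2222).
Re-evaluating at (1.7778, -2.2222): F = (-20.921956, -11.050657), so ‖F‖₂ = 23.6610.

23.6610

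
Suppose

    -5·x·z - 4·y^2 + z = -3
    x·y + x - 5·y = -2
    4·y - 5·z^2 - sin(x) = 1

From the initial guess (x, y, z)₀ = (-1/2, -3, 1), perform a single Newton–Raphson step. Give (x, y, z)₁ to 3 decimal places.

(2.766, -0.915, -0.205)

At (-1/2, -3, 1): F = (-29.500, 18.000, -17.52057).
Jacobian J = [[-5·z, -8·y, -5·x + 1], [y + 1, x - 5, 0], [-cos(x), 4, -10·z]].
At the point, J = [[-5.000, 24.000, 3.500], [-2.000, -5.500, 0.000], [-0.87758, 4.000, -10.000]] (det J = -799.89346).
Solving J·Δ = −F gives Δ = (3.266, 2.085, -1.205).
Then the next iterate is (x, y, z)₁ = (2.766, -0.915, -0.205).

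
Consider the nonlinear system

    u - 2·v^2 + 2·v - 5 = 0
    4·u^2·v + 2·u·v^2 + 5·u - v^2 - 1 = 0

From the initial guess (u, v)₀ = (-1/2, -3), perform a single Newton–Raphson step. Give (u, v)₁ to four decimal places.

(-0.5849, -0.8868)

At (-1/2, -3): F = (-29.5000, -24.5000).
Jacobian J = [[1, -4·v + 2], [8·u·v + 2·v^2 + 5, 4·u^2 + 4·u·v - 2·v]].
At the point, J = [[1.0000, 14.0000], [35.0000, 13.0000]] (det J = -477.0000).
Solving J·Δ = −F gives Δ = (-0.0849, 2.1132).
Then the next iterate is (u, v)₁ = (-0.5849, -0.8868).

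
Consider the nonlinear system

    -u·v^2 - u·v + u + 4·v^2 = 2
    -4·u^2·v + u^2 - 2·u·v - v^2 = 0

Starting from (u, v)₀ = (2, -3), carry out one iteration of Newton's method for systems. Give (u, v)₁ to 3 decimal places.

(1.508, -1.110)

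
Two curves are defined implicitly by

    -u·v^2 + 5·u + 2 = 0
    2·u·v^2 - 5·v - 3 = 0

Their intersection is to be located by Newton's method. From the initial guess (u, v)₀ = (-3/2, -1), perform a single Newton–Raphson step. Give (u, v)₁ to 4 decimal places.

(-0.8000, -1.4000)

At (-3/2, -1): F = (-4.0000, -1.0000).
Jacobian J = [[-v^2 + 5, -2·u·v], [2·v^2, 4·u·v - 5]].
At the point, J = [[4.0000, -3.0000], [2.0000, 1.0000]] (det J = 10.0000).
Solving J·Δ = −F gives Δ = (0.7000, -0.4000).
Then the next iterate is (u, v)₁ = (-0.8000, -1.4000).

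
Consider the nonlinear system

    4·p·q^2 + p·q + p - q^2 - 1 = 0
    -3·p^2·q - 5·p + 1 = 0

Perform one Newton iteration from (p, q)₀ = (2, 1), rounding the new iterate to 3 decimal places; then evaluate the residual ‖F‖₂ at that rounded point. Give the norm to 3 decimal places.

At (2, 1): F = (10.000, -21.000).
Jacobian J = [[4·q^2 + q + 1, 8·p·q + p - 2·q], [-6·p·q - 5, -3·p^2]].
At the point, J = [[6.000, 16.000], [-17.000, -12.000]] (det J = 200.000).
Solving J·Δ = −F gives Δ = (-1.080, -0.220).
Then the next iterate is (p, q)₁ = (0.920, 0.780).
Re-evaluating at (0.920, 0.780): F = (2.26811, -5.58058), so ‖F‖₂ = 6.024.

6.024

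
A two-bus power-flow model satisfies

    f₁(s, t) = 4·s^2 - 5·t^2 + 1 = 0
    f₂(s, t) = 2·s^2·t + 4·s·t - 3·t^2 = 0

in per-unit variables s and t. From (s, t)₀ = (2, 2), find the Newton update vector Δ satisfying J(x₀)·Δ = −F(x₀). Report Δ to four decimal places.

At (2, 2): F = (-3.0000, 20.0000).
Jacobian J = [[8·s, -10·t], [4·s·t + 4·t, 2·s^2 + 4·s - 6·t]].
At the point, J = [[16.0000, -20.0000], [24.0000, 4.0000]] (det J = 544.0000).
Solving J·Δ = −F gives Δ = (-0.7132, -0.7206).

(-0.7132, -0.7206)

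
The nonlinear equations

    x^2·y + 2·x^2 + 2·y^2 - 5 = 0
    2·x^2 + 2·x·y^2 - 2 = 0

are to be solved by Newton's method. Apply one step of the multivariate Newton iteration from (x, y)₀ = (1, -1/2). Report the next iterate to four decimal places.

(5.3333, 9.5000)

At (1, -1/2): F = (-3.0000, 0.5000).
Jacobian J = [[2·x·y + 4·x, x^2 + 4·y], [4·x + 2·y^2, 4·x·y]].
At the point, J = [[3.0000, -1.0000], [4.5000, -2.0000]] (det J = -1.5000).
Solving J·Δ = −F gives Δ = (4.3333, 10.0000).
Then the next iterate is (x, y)₁ = (5.3333, 9.5000).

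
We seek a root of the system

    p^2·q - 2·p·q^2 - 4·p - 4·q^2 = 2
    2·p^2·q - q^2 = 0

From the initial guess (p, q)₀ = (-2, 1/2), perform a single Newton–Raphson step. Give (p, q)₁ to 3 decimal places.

(-0.610, 0.758)

At (-2, 1/2): F = (8.000, 3.750).
Jacobian J = [[2·p·q - 2·q^2 - 4, p^2 - 4·p·q - 8·q], [4·p·q, 2·p^2 - 2·q]].
At the point, J = [[-6.500, 4.000], [-4.000, 7.000]] (det J = -29.500).
Solving J·Δ = −F gives Δ = (1.390, 0.258).
Then the next iterate is (p, q)₁ = (-0.610, 0.758).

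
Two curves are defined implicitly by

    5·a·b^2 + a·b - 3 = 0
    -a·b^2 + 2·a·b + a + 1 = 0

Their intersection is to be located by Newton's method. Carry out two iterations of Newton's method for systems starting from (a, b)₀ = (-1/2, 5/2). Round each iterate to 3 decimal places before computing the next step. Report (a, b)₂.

(-0.259, -0.453)

At (-1/2, 5/2): F = (-19.875, 1.125).
Jacobian J = [[5·b^2 + b, 10·a·b + a], [-b^2 + 2·b + 1, -2·a·b + 2·a]].
At the point, J = [[33.750, -13.000], [-0.250, 1.500]] (det J = 47.375).
Solving J·Δ = −F gives Δ = (0.321, -0.697).
Then the next iterate is (a, b)₁ = (-0.179, 1.803).
Round to (-0.179, 1.803) and repeat: F = (-6.23221, 0.75742), J = [[18.05704, -3.40637], [1.35519, 0.28747]].
Δ = (-0.080, -2.256), so (a, b)₂ = (-0.259, -0.453).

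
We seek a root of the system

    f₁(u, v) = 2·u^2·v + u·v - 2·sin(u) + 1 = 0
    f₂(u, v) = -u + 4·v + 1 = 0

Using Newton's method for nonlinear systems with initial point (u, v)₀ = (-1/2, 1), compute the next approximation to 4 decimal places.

(0.2110, -0.1973)

At (-1/2, 1): F = (1.958851, 5.5000).
Jacobian J = [[4·u·v + v - 2·cos(u), 2·u^2 + u], [-1, 4]].
At the point, J = [[-2.755165, 0.0000], [-1.0000, 4.0000]] (det J = -11.020660).
Solving J·Δ = −F gives Δ = (0.7110, -1.1973).
Then the next iterate is (u, v)₁ = (0.2110, -0.1973).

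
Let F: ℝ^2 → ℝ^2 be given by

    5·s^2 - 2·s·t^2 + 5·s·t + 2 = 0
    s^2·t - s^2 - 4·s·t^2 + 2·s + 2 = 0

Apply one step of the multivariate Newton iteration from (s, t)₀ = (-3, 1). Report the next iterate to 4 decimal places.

(-1.5753, 0.8439)

At (-3, 1): F = (38.0000, 8.0000).
Jacobian J = [[10·s - 2·t^2 + 5·t, -4·s·t + 5·s], [2·s·t - 2·s - 4·t^2 + 2, s^2 - 8·s·t]].
At the point, J = [[-27.0000, -3.0000], [-2.0000, 33.0000]] (det J = -897.0000).
Solving J·Δ = −F gives Δ = (1.4247, -0.1561).
Then the next iterate is (s, t)₁ = (-1.5753, 0.8439).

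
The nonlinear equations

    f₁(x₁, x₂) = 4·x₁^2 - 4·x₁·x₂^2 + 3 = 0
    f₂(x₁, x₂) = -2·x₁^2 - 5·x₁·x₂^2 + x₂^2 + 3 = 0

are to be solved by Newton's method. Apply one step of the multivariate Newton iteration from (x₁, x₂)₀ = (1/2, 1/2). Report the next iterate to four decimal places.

At (1/2, 1/2): F = (3.5000, 2.1250).
Jacobian J = [[8·x₁ - 4·x₂^2, -8·x₁·x₂], [-4·x₁ - 5·x₂^2, -10·x₁·x₂ + 2·x₂]].
At the point, J = [[3.0000, -2.0000], [-3.2500, -1.5000]] (det J = -11.0000).
Solving J·Δ = −F gives Δ = (-0.0909, 1.6136).
Then the next iterate is (x₁, x₂)₁ = (0.4091, 2.1136).

(0.4091, 2.1136)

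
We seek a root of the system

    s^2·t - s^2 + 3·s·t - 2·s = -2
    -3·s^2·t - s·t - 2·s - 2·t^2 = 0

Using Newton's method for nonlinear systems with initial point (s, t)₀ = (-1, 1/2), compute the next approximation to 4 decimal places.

(-8.0000, -0.2500)

At (-1, 1/2): F = (2.0000, 0.5000).
Jacobian J = [[2·s·t - 2·s + 3·t - 2, s^2 + 3·s], [-6·s·t - t - 2, -3·s^2 - s - 4·t]].
At the point, J = [[0.5000, -2.0000], [0.5000, -4.0000]] (det J = -1.0000).
Solving J·Δ = −F gives Δ = (-7.0000, -0.7500).
Then the next iterate is (s, t)₁ = (-8.0000, -0.2500).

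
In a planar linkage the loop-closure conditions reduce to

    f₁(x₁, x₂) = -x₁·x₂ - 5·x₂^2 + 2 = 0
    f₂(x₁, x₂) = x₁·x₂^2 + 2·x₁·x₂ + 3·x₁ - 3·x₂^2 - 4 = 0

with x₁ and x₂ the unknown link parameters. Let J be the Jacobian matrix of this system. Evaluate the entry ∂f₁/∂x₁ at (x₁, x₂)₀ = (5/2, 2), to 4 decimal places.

-2.0000

∂f₁/∂x₁ = -x₂.
At (5/2, 2) this is -2.0000.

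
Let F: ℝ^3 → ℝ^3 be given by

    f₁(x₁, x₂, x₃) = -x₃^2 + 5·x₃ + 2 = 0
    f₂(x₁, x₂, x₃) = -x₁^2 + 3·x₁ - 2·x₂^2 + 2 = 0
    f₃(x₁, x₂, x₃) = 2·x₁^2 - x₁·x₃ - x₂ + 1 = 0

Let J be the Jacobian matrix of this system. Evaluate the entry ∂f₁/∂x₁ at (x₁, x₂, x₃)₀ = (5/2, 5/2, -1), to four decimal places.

0.0000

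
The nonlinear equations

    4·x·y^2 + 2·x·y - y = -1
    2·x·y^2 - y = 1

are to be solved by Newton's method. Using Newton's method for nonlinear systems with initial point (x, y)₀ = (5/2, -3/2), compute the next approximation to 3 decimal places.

(1.286, -1.107)

At (5/2, -3/2): F = (17.500, 11.750).
Jacobian J = [[4·y^2 + 2·y, 8·x·y + 2·x - 1], [2·y^2, 4·x·y - 1]].
At the point, J = [[6.000, -26.000], [4.500, -16.000]] (det J = 21.000).
Solving J·Δ = −F gives Δ = (-1.214, 0.393).
Then the next iterate is (x, y)₁ = (1.286, -1.107).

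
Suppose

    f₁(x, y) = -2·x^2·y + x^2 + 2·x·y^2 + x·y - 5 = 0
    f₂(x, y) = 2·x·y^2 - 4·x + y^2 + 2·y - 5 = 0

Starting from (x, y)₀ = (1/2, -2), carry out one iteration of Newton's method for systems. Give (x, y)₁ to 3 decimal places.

At (1/2, -2): F = (-0.750, -3.000).
Jacobian J = [[-4·x·y + 2·x + 2·y^2 + y, -2·x^2 + 4·x·y + x], [2·y^2 - 4, 4·x·y + 2·y + 2]].
At the point, J = [[11.000, -4.000], [4.000, -6.000]] (det J = -50.000).
Solving J·Δ = −F gives Δ = (-0.150, -0.600).
Then the next iterate is (x, y)₁ = (0.350, -2.600).

(0.350, -2.600)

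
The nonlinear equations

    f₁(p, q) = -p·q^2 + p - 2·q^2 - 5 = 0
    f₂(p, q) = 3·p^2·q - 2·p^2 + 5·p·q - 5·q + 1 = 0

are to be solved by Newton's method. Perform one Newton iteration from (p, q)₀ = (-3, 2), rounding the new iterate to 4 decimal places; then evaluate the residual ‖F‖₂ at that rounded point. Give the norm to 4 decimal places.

At (-3, 2): F = (-4.0000, -3.0000).
Jacobian J = [[-q^2 + 1, -2·p·q - 4·q], [6·p·q - 4·p + 5·q, 3·p^2 + 5·p - 5]].
At the point, J = [[-3.0000, 4.0000], [-14.0000, 7.0000]] (det J = 35.0000).
Solving J·Δ = −F gives Δ = (0.4571, 1.3429).
Then the next iterate is (p, q)₁ = (-2.5429, 3.3429).
Re-evaluating at (-2.5429, 3.3429): F = (-1.476003, -6.301495), so ‖F‖₂ = 6.4720.

6.4720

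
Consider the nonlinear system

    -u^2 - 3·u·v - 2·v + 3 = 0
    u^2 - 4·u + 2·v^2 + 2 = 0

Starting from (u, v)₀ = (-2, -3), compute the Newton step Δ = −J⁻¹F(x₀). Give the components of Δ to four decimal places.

(0.2258, 2.5161)

At (-2, -3): F = (-13.0000, 32.0000).
Jacobian J = [[-2·u - 3·v, -3·u - 2], [2·u - 4, 4·v]].
At the point, J = [[13.0000, 4.0000], [-8.0000, -12.0000]] (det J = -124.0000).
Solving J·Δ = −F gives Δ = (0.2258, 2.5161).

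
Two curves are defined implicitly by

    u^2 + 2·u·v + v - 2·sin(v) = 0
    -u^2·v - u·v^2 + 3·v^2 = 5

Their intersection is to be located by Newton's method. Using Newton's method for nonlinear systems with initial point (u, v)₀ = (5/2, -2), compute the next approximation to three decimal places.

(1.841, -1.328)

At (5/2, -2): F = (-3.93141, 9.500).
Jacobian J = [[2·u + 2·v, 2·u - 2·cos(v) + 1], [-2·u·v - v^2, -u^2 - 2·u·v + 6·v]].
At the point, J = [[1.000, 6.83229], [6.000, -8.250]] (det J = -49.24376).
Solving J·Δ = −F gives Δ = (-0.659, 0.672).
Then the next iterate is (u, v)₁ = (1.841, -1.328).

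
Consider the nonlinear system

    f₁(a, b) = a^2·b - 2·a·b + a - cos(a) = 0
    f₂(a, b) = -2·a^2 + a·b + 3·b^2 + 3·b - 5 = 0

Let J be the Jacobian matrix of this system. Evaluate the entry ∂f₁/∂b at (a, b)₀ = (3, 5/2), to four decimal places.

3.0000

∂f₁/∂b = a^2 - 2·a.
At (3, 5/2) this is 3.0000.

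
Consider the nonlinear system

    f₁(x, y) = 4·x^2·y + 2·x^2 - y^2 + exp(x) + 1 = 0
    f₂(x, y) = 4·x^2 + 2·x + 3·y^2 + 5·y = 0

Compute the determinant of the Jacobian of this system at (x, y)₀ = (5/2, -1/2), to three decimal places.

-547.635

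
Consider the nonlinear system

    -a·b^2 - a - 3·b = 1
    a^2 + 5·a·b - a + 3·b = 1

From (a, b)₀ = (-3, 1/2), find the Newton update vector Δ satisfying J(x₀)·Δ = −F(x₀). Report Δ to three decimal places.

At (-3, 1/2): F = (1.250, 5.000).
Jacobian J = [[-b^2 - 1, -2·a·b - 3], [2·a + 5·b - 1, 5·a + 3]].
At the point, J = [[-1.250, 0.000], [-4.500, -12.000]] (det J = 15.000).
Solving J·Δ = −F gives Δ = (1.000, 0.042).

(1.000, 0.042)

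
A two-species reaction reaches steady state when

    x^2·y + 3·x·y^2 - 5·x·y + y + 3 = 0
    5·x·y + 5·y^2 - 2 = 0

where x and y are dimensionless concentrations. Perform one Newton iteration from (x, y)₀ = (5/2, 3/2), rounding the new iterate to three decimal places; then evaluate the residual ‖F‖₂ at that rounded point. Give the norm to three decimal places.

At (5/2, 3/2): F = (12.000, 28.000).
Jacobian J = [[2·x·y + 3·y^2 - 5·y, x^2 + 6·x·y - 5·x + 1], [5·y, 5·x + 10·y]].
At the point, J = [[6.750, 17.250], [7.500, 27.500]] (det J = 56.250).
Solving J·Δ = −F gives Δ = (2.720, -1.760).
Then the next iterate is (x, y)₁ = (5.220, -0.260).
Re-evaluating at (5.220, -0.260): F = (3.50003, -8.448), so ‖F‖₂ = 9.144.

9.144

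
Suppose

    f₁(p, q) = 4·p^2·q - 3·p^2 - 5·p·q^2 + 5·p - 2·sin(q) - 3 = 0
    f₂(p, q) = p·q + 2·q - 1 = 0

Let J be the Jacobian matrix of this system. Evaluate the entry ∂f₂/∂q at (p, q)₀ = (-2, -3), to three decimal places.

∂f₂/∂q = p + 2.
At (-2, -3) this is 0.000.

0.000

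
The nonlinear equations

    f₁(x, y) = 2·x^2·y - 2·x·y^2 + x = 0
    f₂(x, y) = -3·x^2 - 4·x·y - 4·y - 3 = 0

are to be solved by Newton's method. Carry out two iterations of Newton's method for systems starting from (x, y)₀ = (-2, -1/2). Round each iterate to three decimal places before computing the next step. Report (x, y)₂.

(-0.097, -0.081)

At (-2, -1/2): F = (-5.000, -17.000).
Jacobian J = [[4·x·y - 2·y^2 + 1, 2·x^2 - 4·x·y], [-6·x - 4·y, -4·x - 4]].
At the point, J = [[4.500, 4.000], [14.000, 4.000]] (det J = -38.000).
Solving J·Δ = −F gives Δ = (1.263, -0.171).
Then the next iterate is (x, y)₁ = (-0.737, -0.671).
Round to (-0.737, -0.671) and repeat: F = (-0.80228, -3.92362), J = [[2.07763, -0.89177], [7.106, -1.052]].
Δ = (0.640, 0.590), so (x, y)₂ = (-0.097, -0.081).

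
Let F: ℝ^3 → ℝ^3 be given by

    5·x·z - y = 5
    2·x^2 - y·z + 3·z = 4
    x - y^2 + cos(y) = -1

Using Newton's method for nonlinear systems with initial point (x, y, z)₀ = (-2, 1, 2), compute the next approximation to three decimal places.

At (-2, 1, 2): F = (-26.000, 8.000, -1.45970).
Jacobian J = [[5·z, -1, 5·x], [4·x, -z, -y + 3], [1, -2·y - sin(y), 0]].
At the point, J = [[10.000, -1.000, -10.000], [-8.000, -2.000, 2.000], [1.000, -2.84147, 0.000]] (det J = -192.48826).
Solving J·Δ = −F gives Δ = (0.580, -0.310, -1.989).
Then the next iterate is (x, y, z)₁ = (-1.420, 0.690, 0.011).

(-1.420, 0.690, 0.011)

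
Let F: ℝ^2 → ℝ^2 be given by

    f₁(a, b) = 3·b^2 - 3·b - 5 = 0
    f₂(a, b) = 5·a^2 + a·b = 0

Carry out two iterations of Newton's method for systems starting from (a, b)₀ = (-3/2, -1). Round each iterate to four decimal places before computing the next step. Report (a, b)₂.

(-0.3176, -0.8844)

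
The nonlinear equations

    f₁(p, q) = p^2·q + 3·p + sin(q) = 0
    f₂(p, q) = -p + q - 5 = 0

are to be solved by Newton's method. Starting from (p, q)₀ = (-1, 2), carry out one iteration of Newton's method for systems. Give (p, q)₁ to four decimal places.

At (-1, 2): F = (-0.090703, -2.0000).
Jacobian J = [[2·p·q + 3, p^2 + cos(q)], [-1, 1]].
At the point, J = [[-1.0000, 0.583853], [-1.0000, 1.0000]] (det J = -0.416147).
Solving J·Δ = −F gives Δ = (2.5880, 4.5880).
Then the next iterate is (p, q)₁ = (1.5880, 6.5880).

(1.5880, 6.5880)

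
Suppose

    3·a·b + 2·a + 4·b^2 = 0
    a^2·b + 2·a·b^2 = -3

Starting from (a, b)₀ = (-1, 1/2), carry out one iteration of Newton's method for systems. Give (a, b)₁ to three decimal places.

(-1.167, 3.583)

At (-1, 1/2): F = (-2.500, 3.000).
Jacobian J = [[3·b + 2, 3·a + 8·b], [2·a·b + 2·b^2, a^2 + 4·a·b]].
At the point, J = [[3.500, 1.000], [-0.500, -1.000]] (det J = -3.000).
Solving J·Δ = −F gives Δ = (-0.167, 3.083).
Then the next iterate is (a, b)₁ = (-1.167, 3.583).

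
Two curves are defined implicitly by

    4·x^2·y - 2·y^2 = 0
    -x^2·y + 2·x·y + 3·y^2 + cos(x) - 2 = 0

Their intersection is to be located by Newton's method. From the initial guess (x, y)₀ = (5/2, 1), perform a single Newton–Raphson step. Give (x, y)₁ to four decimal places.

(1.7301, 0.6380)

At (5/2, 1): F = (23.0000, -1.051144).
Jacobian J = [[8·x·y, 4·x^2 - 4·y], [-2·x·y + 2·y - sin(x), -x^2 + 2·x + 6·y]].
At the point, J = [[20.0000, 21.0000], [-3.598472, 4.7500]] (det J = 170.567915).
Solving J·Δ = −F gives Δ = (-0.7699, -0.3620).
Then the next iterate is (x, y)₁ = (1.7301, 0.6380).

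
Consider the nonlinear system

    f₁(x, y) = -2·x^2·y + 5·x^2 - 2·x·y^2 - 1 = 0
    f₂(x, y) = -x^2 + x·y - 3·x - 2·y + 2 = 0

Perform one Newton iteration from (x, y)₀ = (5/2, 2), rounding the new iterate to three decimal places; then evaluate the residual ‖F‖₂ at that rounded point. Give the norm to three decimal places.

5.104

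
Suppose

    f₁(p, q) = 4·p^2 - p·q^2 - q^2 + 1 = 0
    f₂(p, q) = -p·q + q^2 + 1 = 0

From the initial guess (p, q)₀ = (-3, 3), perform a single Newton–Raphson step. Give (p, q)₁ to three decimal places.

(-1.977, 1.230)

At (-3, 3): F = (55.000, 19.000).
Jacobian J = [[8·p - q^2, -2·p·q - 2·q], [-q, -p + 2·q]].
At the point, J = [[-33.000, 12.000], [-3.000, 9.000]] (det J = -261.000).
Solving J·Δ = −F gives Δ = (1.023, -1.770).
Then the next iterate is (p, q)₁ = (-1.977, 1.230).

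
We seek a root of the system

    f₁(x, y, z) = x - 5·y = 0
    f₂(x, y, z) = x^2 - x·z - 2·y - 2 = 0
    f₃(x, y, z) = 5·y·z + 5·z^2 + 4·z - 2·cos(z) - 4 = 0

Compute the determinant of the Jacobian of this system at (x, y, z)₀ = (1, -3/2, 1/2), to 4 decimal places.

16.0237

J = [[1, -5, 0], [2·x - z, -2, -x], [0, 5·z, 5·y + 10·z + 2·sin(z) + 4]].
At the point, J = [[1.0000, -5.0000, 0.0000], [1.5000, -2.0000, -1.0000], [0.0000, 2.5000, 2.458851]].
det J = 16.0237.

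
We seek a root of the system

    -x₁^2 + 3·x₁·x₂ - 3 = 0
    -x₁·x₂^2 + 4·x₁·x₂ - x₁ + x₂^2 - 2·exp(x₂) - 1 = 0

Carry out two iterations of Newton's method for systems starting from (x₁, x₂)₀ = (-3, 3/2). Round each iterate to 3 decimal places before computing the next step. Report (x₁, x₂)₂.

At (-3, 3/2): F = (-25.500, -15.96338).
Jacobian J = [[-2·x₁ + 3·x₂, 3·x₁], [-x₂^2 + 4·x₂ - 1, -2·x₁·x₂ + 4·x₁ + 2·x₂ - 2·exp(x₂)]].
At the point, J = [[10.500, -9.000], [2.750, -8.96338]] (det J = -69.36547).
Solving J·Δ = −F gives Δ = (1.224, -1.405).
Then the next iterate is (x₁, x₂)₁ = (-1.776, 0.095).
Round to (-1.776, 0.095) and repeat: F = (-6.66034, -2.07314), J = [[3.837, -5.328], [-0.62903, -8.77588]].
Δ = (1.280, -0.328), so (x₁, x₂)₂ = (-0.496, -0.233).

(-0.496, -0.233)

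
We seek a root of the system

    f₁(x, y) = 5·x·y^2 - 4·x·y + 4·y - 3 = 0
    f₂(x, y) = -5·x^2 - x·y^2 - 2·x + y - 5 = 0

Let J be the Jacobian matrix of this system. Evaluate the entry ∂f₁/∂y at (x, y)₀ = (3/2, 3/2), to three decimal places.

20.500

∂f₁/∂y = 10·x·y - 4·x + 4.
At (3/2, 3/2) this is 20.500.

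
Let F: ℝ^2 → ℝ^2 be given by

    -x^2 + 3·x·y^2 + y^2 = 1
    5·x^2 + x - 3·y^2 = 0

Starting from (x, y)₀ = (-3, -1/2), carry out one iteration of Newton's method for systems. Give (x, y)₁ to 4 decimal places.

(-1.5491, -0.2242)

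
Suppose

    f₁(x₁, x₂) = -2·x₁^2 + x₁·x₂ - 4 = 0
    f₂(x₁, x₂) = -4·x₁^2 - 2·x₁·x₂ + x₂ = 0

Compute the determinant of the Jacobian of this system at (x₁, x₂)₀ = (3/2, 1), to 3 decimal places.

31.000

J = [[-4·x₁ + x₂, x₁], [-8·x₁ - 2·x₂, -2·x₁ + 1]].
At the point, J = [[-5.000, 1.500], [-14.000, -2.000]].
det J = 31.000.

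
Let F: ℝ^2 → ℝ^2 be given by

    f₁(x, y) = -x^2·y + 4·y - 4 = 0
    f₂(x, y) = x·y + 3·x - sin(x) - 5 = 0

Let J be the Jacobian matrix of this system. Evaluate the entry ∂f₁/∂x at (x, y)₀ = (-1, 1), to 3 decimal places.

2.000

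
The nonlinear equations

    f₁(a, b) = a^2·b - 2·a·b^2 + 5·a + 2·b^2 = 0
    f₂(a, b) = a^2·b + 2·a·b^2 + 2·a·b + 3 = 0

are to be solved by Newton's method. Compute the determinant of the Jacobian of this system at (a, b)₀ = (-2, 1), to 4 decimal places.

J = [[2·a·b - 2·b^2 + 5, a^2 - 4·a·b + 4·b], [2·a·b + 2·b^2 + 2·b, a^2 + 4·a·b + 2·a]].
At the point, J = [[-1.0000, 16.0000], [0.0000, -8.0000]].
det J = 8.0000.

8.0000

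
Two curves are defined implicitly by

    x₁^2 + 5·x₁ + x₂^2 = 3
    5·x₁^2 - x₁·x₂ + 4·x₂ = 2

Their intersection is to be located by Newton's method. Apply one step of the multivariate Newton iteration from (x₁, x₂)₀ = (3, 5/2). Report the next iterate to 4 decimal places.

(1.4170, 0.5326)

At (3, 5/2): F = (27.2500, 45.5000).
Jacobian J = [[2·x₁ + 5, 2·x₂], [10·x₁ - x₂, -x₁ + 4]].
At the point, J = [[11.0000, 5.0000], [27.5000, 1.0000]] (det J = -126.5000).
Solving J·Δ = −F gives Δ = (-1.5830, -1.9674).
Then the next iterate is (x₁, x₂)₁ = (1.4170, 0.5326).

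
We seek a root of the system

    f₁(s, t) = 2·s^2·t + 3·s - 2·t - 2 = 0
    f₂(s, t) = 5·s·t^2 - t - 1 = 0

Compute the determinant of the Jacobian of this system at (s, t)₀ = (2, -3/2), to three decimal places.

211.500

J = [[4·s·t + 3, 2·s^2 - 2], [5·t^2, 10·s·t - 1]].
At the point, J = [[-9.000, 6.000], [11.250, -31.000]].
det J = 211.500.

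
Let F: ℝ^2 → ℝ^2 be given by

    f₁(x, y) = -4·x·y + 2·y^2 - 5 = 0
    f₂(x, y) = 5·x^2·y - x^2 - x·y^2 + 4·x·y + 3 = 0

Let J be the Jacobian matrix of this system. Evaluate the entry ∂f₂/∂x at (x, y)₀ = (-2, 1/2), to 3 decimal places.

∂f₂/∂x = 10·x·y - 2·x - y^2 + 4·y.
At (-2, 1/2) this is -4.250.

-4.250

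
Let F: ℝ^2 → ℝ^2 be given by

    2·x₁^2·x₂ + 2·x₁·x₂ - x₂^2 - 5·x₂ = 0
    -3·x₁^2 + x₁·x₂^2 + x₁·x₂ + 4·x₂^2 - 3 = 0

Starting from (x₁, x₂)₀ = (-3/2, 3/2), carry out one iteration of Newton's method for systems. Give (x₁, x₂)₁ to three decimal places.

At (-3/2, 3/2): F = (-7.500, -6.375).
Jacobian J = [[4·x₁·x₂ + 2·x₂, 2·x₁^2 + 2·x₁ - 2·x₂ - 5], [-6·x₁ + x₂^2 + x₂, 2·x₁·x₂ + x₁ + 8·x₂]].
At the point, J = [[-6.000, -6.500], [12.750, 6.000]] (det J = 46.875).
Solving J·Δ = −F gives Δ = (1.844, -2.856).
Then the next iterate is (x₁, x₂)₁ = (0.344, -1.356).

(0.344, -1.356)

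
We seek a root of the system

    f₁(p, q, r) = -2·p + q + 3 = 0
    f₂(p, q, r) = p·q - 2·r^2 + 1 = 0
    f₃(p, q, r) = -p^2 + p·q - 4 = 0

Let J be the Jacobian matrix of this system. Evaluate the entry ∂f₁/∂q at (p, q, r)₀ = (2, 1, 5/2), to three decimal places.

∂f₁/∂q = 1.
At (2, 1, 5/2) this is 1.000.

1.000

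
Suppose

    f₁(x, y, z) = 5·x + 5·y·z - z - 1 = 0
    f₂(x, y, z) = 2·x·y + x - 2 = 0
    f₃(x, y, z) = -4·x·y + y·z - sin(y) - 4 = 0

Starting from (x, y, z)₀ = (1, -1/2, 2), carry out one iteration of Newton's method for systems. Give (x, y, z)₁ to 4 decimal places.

At (1, -1/2, 2): F = (-3.0000, -2.0000, -2.520574).
Jacobian J = [[5, 5·z, 5·y - 1], [2·y + 1, 2·x, 0], [-4·y, -4·x + z - cos(y), y]].
At the point, J = [[5.0000, 10.0000, -3.5000], [0.0000, 2.0000, 0.0000], [2.0000, -2.877583, -0.5000]] (det J = 9.0000).
Solving J·Δ = −F gives Δ = (4.9763, 1.0000, 9.1091).
Then the next iterate is (x, y, z)₁ = (5.9763, 0.5000, 11.1091).

(5.9763, 0.5000, 11.1091)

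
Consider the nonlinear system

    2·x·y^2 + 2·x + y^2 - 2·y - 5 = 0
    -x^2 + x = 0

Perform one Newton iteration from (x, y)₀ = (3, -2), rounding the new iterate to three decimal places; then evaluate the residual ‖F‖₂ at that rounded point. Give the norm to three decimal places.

At (3, -2): F = (33.000, -6.000).
Jacobian J = [[2·y^2 + 2, 4·x·y + 2·y - 2], [-2·x + 1, 0]].
At the point, J = [[10.000, -30.000], [-5.000, 0.000]] (det J = -150.000).
Solving J·Δ = −F gives Δ = (-1.200, 0.700).
Then the next iterate is (x, y)₁ = (1.800, -1.300).
Re-evaluating at (1.800, -1.300): F = (8.974, -1.440), so ‖F‖₂ = 9.089.

9.089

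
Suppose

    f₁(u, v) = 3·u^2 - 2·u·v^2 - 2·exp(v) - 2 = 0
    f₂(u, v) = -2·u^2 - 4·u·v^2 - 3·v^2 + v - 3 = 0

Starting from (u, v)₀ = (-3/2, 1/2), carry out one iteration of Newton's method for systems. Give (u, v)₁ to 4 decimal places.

At (-3/2, 1/2): F = (2.202557, -6.2500).
Jacobian J = [[6·u - 2·v^2, -4·u·v - 2·exp(v)], [-4·u - 4·v^2, -8·u·v - 6·v + 1]].
At the point, J = [[-9.5000, -0.297443], [5.0000, 4.0000]] (det J = -36.512787).
Solving J·Δ = −F gives Δ = (0.1904, 1.3245).
Then the next iterate is (u, v)₁ = (-1.3096, 1.8245).

(-1.3096, 1.8245)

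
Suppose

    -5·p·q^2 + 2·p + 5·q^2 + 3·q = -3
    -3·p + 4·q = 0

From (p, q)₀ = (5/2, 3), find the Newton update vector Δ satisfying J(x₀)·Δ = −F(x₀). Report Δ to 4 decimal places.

At (5/2, 3): F = (-50.5000, 4.5000).
Jacobian J = [[-5·q^2 + 2, -10·p·q + 10·q + 3], [-3, 4]].
At the point, J = [[-43.0000, -42.0000], [-3.0000, 4.0000]] (det J = -298.0000).
Solving J·Δ = −F gives Δ = (-0.0436, -1.1577).

(-0.0436, -1.1577)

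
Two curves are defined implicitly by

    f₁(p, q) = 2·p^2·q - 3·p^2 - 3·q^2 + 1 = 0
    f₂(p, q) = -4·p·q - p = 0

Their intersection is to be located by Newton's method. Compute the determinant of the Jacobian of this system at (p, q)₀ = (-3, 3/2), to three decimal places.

J = [[4·p·q - 6·p, 2·p^2 - 6·q], [-4·q - 1, -4·p]].
At the point, J = [[0.000, 9.000], [-7.000, 12.000]].
det J = 63.000.

63.000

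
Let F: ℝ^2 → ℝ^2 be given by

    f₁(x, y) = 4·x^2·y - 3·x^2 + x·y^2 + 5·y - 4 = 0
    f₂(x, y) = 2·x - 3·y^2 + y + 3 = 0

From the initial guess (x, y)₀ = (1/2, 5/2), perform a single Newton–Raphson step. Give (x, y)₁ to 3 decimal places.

(0.090, 1.566)

At (1/2, 5/2): F = (13.375, -12.250).
Jacobian J = [[8·x·y - 6·x + y^2, 4·x^2 + 2·x·y + 5], [2, -6·y + 1]].
At the point, J = [[13.250, 8.500], [2.000, -14.000]] (det J = -202.500).
Solving J·Δ = −F gives Δ = (-0.410, -0.934).
Then the next iterate is (x, y)₁ = (0.090, 1.566).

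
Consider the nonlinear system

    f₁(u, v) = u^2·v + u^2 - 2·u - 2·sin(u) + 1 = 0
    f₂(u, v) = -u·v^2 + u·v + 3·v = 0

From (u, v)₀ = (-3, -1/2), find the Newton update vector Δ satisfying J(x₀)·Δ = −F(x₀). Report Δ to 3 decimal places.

At (-3, -1/2): F = (11.78224, 0.750).
Jacobian J = [[2·u·v + 2·u - 2·cos(u) - 2, u^2], [-v^2 + v, -2·u·v + u + 3]].
At the point, J = [[-3.02002, 9.000], [-0.750, -3.000]] (det J = 15.81005).
Solving J·Δ = −F gives Δ = (2.663, -0.416).

(2.663, -0.416)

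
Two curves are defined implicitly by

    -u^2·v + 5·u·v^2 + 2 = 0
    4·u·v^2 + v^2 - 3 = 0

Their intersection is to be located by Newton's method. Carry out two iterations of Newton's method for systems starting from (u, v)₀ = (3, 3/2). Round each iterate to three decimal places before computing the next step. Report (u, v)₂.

(3.026, 0.539)

At (3, 3/2): F = (22.250, 26.250).
Jacobian J = [[-2·u·v + 5·v^2, -u^2 + 10·u·v], [4·v^2, 8·u·v + 2·v]].
At the point, J = [[2.250, 36.000], [9.000, 39.000]] (det J = -236.250).
Solving J·Δ = −F gives Δ = (-0.327, -0.598).
Then the next iterate is (u, v)₁ = (2.673, 0.902).
Round to (2.673, 0.902) and repeat: F = (6.42909, 6.51266), J = [[-0.75407, 16.96553], [3.25442, 21.09237]].
Δ = (0.353, -0.363), so (u, v)₂ = (3.026, 0.539).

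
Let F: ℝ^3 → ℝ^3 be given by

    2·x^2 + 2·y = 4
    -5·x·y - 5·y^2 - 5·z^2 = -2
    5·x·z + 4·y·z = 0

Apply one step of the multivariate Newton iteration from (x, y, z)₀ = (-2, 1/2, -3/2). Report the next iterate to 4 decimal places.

(-1.2150, 1.1398, -1.2158)

At (-2, 1/2, -3/2): F = (5.0000, -5.5000, 12.0000).
Jacobian J = [[4·x, 2, 0], [-5·y, -5·x - 10·y, -10·z], [5·z, 4·z, 5·x + 4·y]].
At the point, J = [[-8.0000, 2.0000, 0.0000], [-2.5000, 5.0000, 15.0000], [-7.5000, -6.0000, -8.0000]] (det J = -665.0000).
Solving J·Δ = −F gives Δ = (0.7850, 0.6398, 0.2842).
Then the next iterate is (x, y, z)₁ = (-1.2150, 1.1398, -1.2158).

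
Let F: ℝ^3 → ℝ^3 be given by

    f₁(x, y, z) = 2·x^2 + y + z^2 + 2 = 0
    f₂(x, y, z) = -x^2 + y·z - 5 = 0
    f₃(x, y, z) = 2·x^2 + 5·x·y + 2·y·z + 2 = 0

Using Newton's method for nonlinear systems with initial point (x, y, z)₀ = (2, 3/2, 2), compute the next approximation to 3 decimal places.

At (2, 3/2, 2): F = (15.500, -6.000, 31.000).
Jacobian J = [[4·x, 1, 2·z], [-2·x, z, y], [4·x + 5·y, 5·x + 2·z, 2·y]].
At the point, J = [[8.000, 1.000, 4.000], [-4.000, 2.000, 1.500], [15.500, 14.000, 3.000]] (det J = -432.750).
Solving J·Δ = −F gives Δ = (-1.738, -0.216, -0.345).
Then the next iterate is (x, y, z)₁ = (0.262, 1.284, 1.655).

(0.262, 1.284, 1.655)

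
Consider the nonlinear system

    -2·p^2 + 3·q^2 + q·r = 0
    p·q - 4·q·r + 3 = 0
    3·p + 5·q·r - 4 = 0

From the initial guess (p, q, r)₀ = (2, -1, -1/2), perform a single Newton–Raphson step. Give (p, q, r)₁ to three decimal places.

(2.545, -2.682, 1.568)

At (2, -1, -1/2): F = (-4.500, -1.000, 4.500).
Jacobian J = [[-4·p, 6·q + r, q], [q, p - 4·r, -4·q], [3, 5·r, 5·q]].
At the point, J = [[-8.000, -6.500, -1.000], [-1.000, 4.000, 4.000], [3.000, -2.500, -5.000]] (det J = 44.000).
Solving J·Δ = −F gives Δ = (0.545, -1.682, 2.068).
Then the next iterate is (p, q, r)₁ = (2.545, -2.682, 1.568).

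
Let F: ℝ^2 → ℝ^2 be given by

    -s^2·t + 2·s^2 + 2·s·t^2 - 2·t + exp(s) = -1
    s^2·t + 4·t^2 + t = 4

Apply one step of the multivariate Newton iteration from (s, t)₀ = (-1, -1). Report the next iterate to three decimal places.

(0.223, -0.926)

At (-1, -1): F = (4.36788, -2.000).
Jacobian J = [[-2·s·t + 4·s + 2·t^2 + exp(s), -s^2 + 4·s·t - 2], [2·s·t, s^2 + 8·t + 1]].
At the point, J = [[-3.63212, 1.000], [2.000, -6.000]] (det J = 19.79272).
Solving J·Δ = −F gives Δ = (1.223, 0.074).
Then the next iterate is (s, t)₁ = (0.223, -0.926).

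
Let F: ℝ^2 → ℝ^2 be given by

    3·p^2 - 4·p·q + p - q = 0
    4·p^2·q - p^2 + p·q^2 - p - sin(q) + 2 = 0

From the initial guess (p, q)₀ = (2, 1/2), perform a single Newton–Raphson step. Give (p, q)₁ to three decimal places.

At (2, 1/2): F = (9.500, 4.02057).
Jacobian J = [[6·p - 4·q + 1, -4·p - 1], [8·p·q - 2·p + q^2 - 1, 4·p^2 + 2·p·q - cos(q)]].
At the point, J = [[11.000, -9.000], [3.250, 17.12242]] (det J = 217.59659).
Solving J·Δ = −F gives Δ = (-0.914, -0.061).
Then the next iterate is (p, q)₁ = (1.086, 0.439).

(1.086, 0.439)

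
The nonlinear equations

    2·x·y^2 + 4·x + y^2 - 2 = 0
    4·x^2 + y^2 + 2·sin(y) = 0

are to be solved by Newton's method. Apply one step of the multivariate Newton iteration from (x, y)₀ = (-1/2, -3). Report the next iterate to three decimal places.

(-0.318, -1.873)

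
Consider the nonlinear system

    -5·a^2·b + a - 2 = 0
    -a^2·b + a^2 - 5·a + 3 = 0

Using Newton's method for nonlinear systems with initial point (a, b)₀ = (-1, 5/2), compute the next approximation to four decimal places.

(0.3333, 6.3333)

At (-1, 5/2): F = (-15.5000, 6.5000).
Jacobian J = [[-10·a·b + 1, -5·a^2], [-2·a·b + 2·a - 5, -a^2]].
At the point, J = [[26.0000, -5.0000], [-2.0000, -1.0000]] (det J = -36.0000).
Solving J·Δ = −F gives Δ = (1.3333, 3.8333).
Then the next iterate is (a, b)₁ = (0.3333, 6.3333).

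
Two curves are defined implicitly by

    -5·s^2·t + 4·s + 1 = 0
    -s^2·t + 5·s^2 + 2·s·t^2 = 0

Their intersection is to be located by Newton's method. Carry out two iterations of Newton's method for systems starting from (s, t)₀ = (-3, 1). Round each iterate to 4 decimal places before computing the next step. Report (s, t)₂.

At (-3, 1): F = (-56.0000, 30.0000).
Jacobian J = [[-10·s·t + 4, -5·s^2], [-2·s·t + 10·s + 2·t^2, -s^2 + 4·s·t]].
At the point, J = [[34.0000, -45.0000], [-22.0000, -21.0000]] (det J = -1704.0000).
Solving J·Δ = −F gives Δ = (1.4824, -0.1244).
Then the next iterate is (s, t)₁ = (-1.5176, 0.8756).
Round to (-1.5176, 0.8756) and repeat: F = (-15.153415, 7.171933), J = [[17.288106, -11.515549], [-10.985028, -7.618352]].
Δ = (0.7670, -0.1645), so (s, t)₂ = (-0.7506, 0.7111).

(-0.7506, 0.7111)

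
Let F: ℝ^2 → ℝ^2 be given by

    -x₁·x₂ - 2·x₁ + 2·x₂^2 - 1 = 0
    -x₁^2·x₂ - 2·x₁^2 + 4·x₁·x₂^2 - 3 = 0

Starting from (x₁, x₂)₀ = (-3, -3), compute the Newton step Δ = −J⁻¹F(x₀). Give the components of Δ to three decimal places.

At (-3, -3): F = (14.000, -102.000).
Jacobian J = [[-x₂ - 2, -x₁ + 4·x₂], [-2·x₁·x₂ - 4·x₁ + 4·x₂^2, -x₁^2 + 8·x₁·x₂]].
At the point, J = [[1.000, -9.000], [30.000, 63.000]] (det J = 333.000).
Solving J·Δ = −F gives Δ = (0.108, 1.568).

(0.108, 1.568)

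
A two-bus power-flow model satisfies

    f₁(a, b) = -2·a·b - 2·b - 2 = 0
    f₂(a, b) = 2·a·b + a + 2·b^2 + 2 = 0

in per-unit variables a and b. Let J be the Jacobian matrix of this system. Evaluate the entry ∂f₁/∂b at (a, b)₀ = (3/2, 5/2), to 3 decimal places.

∂f₁/∂b = -2·a - 2.
At (3/2, 5/2) this is -5.000.

-5.000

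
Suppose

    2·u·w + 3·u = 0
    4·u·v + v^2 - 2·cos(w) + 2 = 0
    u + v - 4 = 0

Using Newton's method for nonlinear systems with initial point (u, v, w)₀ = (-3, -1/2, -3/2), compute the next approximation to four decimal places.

At (-3, -1/2, -3/2): F = (0.0000, 8.108526, -7.5000).
Jacobian J = [[2·w + 3, 0, 2·u], [4·v, 4·u + 2·v, 2·sin(w)], [1, 1, 0]].
At the point, J = [[0.0000, 0.0000, -6.0000], [-2.0000, -13.0000, -1.994990], [1.0000, 1.0000, 0.0000]] (det J = -66.0000).
Solving J·Δ = −F gives Δ = (8.1265, -0.6265, 0.0000).
Then the next iterate is (u, v, w)₁ = (5.1265, -1.1265, -1.5000).

(5.1265, -1.1265, -1.5000)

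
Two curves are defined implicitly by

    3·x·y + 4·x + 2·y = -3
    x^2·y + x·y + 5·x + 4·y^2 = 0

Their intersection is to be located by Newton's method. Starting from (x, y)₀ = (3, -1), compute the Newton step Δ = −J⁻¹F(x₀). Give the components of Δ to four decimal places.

(2.3462, -0.5769)

At (3, -1): F = (4.0000, 7.0000).
Jacobian J = [[3·y + 4, 3·x + 2], [2·x·y + y + 5, x^2 + x + 8·y]].
At the point, J = [[1.0000, 11.0000], [-2.0000, 4.0000]] (det J = 26.0000).
Solving J·Δ = −F gives Δ = (2.3462, -0.5769).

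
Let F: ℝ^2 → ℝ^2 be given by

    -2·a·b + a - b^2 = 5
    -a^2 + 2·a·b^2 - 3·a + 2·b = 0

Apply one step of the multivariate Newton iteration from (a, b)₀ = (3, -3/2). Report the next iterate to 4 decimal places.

At (3, -3/2): F = (4.7500, -7.5000).
Jacobian J = [[-2·b + 1, -2·a - 2·b], [-2·a + 2·b^2 - 3, 4·a·b + 2]].
At the point, J = [[4.0000, -3.0000], [-4.5000, -16.0000]] (det J = -77.5000).
Solving J·Δ = −F gives Δ = (-1.2710, -0.1113).
Then the next iterate is (a, b)₁ = (1.7290, -1.6113).

(1.7290, -1.6113)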